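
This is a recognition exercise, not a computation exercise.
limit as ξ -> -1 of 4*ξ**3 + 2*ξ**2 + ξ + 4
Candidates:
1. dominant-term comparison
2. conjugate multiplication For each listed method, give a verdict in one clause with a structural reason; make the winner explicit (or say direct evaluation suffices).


Best approach: no special technique — the function is continuous at -1; evaluation is itself the limit, no machinery required.
- dominant-term comparison: this is not a rational comparison of growth rates at infinity.
- conjugate multiplication — no difference of divergent radicals appears, so rationalizing has nothing to cancel.


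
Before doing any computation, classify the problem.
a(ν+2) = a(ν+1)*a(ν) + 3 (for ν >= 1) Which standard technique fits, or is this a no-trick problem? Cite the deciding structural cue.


Technique: no special technique — each new value is a nonlinear function of earlier ones — scaling arguments and superposition both fail.


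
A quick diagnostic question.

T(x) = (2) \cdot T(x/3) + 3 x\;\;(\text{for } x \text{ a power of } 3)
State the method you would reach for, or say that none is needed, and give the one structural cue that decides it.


Verdict: the master substitution — treat m = log base 3 of x as the new clock: one recursion step advances m by one while x scales by 3.


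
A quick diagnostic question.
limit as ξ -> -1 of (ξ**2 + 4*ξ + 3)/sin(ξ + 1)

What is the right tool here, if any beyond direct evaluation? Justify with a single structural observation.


Best approach: l'Hôpital's rule (0/0) — the 0/0 form at -1 is the signature situation for l'Hôpital's rule. The standard small-argument limits would also carry it; the rule is the systematic route.


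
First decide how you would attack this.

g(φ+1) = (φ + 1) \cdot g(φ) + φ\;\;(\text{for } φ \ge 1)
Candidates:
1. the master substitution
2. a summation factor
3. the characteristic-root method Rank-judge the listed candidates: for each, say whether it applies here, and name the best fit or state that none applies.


Method: a summation factor — first-order, linear, moving coefficient φ + 1: the discrete analogue of an integrating factor handles it.
- the master substitution: the recursion steps by a constant offset, so exponential reindexing is pointless.
- a summation factor — yes, a natural case for it.
- the characteristic-root method: the coefficients change with the index, which the root method cannot absorb.


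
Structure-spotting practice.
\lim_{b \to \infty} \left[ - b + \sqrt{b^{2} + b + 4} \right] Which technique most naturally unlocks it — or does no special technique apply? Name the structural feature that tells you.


Best approach: conjugate multiplication — the difference \sqrt{b^{2} + b + 4} - b is an ∞ − ∞ stalemate; its conjugate partner breaks the tie.


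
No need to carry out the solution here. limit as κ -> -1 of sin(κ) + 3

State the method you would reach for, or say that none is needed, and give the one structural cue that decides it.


Diagnosis: no special technique — nothing blocks direct substitution at -1: plug in and finish.


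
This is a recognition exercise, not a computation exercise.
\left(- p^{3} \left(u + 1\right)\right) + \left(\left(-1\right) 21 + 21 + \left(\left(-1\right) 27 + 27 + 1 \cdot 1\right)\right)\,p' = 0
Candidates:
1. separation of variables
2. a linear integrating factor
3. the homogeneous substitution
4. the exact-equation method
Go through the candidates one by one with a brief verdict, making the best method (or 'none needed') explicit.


Method: separation of variables — the derivative equals a pure function of u (namely u + 1) times a pure function of p (namely p^{3}); divide and integrate each side.
- separation of variables — yes, a natural case for it.
- a linear integrating factor: the unknown enters nonlinearly (through a power, a denominator, or a transcendental function), which the linear integrating-factor recipe cannot absorb as-is — any repair would come from a preliminary substitution, not the factor.
- the homogeneous substitution — the slope does not depend on the ratio of the variables alone.
- the exact-equation method — the mixed-partials test fails on this split — it is not an exact differential as presented.


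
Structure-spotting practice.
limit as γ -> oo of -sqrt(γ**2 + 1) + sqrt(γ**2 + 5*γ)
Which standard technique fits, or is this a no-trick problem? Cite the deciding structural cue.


Diagnosis: conjugate multiplication — neither sqrt(γ**2 + 5*γ) nor sqrt(γ**2 + 1) converges alone, so rewrite their difference as a conjugate-rationalized quotient first.


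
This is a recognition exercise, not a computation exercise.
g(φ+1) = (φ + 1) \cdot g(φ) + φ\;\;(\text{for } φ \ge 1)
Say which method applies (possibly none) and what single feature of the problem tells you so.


Diagnosis: a summation factor — an index-dependent multiplier φ + 1 rules out characteristic roots; a summation factor converts it to a pure difference.


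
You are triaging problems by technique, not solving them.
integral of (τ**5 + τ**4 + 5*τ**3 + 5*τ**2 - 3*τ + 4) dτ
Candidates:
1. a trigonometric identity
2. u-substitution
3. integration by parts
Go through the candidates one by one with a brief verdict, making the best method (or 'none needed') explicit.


Method: no special technique — scan for structure and find none: constant multiples of powers of τ, integrate directly.
- a trigonometric identity — no sine or cosine appears, so there is nothing for a trigonometric identity to act on.
- u-substitution: any workable substitution here is cosmetic — the integrand is already in directly integrable form.
- integration by parts — parts would only shuffle a directly integrable integrand.


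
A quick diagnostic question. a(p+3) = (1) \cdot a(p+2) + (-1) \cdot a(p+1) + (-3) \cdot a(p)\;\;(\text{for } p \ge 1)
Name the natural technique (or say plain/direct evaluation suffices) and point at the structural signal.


Best approach: the characteristic-root method — fixed numeric weights on consecutive terms and no forcing term added: the root method in its home territory.


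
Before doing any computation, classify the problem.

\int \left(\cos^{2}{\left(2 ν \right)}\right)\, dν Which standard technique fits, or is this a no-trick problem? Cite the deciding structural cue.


Diagnosis: a trigonometric identity — apply power reduction to \cos^{2}{\left(2 ν \right)}; each application halves the trigonometric degree.


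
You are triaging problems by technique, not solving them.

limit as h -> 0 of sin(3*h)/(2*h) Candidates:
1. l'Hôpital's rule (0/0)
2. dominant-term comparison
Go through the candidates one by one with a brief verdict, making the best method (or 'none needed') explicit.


Best approach: l'Hôpital's rule (0/0) — substituting 0 gives 0 over 0; differentiate top and bottom once and re-evaluate. The standard small-argument limits would also carry it; the rule is the systematic route.
- l'Hôpital's rule (0/0): applies; the problem has the shape this method handles.
- dominant-term comparison — leading-power comparison does not apply to this form.


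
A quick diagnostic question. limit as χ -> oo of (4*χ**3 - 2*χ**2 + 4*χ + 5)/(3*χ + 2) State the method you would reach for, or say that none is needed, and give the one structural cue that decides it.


Technique: dominant-term comparison — divide through by the highest power of χ; every lower-order term dies and the dominant terms decide the limit. Differentiating the expression as a single quotient would eventually settle it as well; matching dominant growth settles it immediately.


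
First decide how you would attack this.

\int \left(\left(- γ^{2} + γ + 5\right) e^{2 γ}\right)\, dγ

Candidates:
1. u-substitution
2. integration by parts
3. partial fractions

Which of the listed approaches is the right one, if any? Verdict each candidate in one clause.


Verdict: integration by parts — a polynomial - γ^{2} + γ + 5 against the kernel e^{2 γ} is the signature bounded-ladder case for integration by parts.
- u-substitution — no subexpression of the integrand serves as a whole-integral substitution inner — individual terms may offer their own, but none carries its derivative as a factor of the full integrand; a working change of variable would have to be constructed from outside the expression.
- integration by parts — yes — fits the structure here.
- partial fractions: there is no rational-function structure to decompose.


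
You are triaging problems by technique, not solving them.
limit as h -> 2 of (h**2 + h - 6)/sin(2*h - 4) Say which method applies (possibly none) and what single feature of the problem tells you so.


Method: l'Hôpital's rule (0/0) — both numerator and denominator vanish at 2: the genuine 0/0 indeterminate that l'Hôpital exists for. Expanding numerator and denominator to first order gives the same value — the rule automates exactly that.


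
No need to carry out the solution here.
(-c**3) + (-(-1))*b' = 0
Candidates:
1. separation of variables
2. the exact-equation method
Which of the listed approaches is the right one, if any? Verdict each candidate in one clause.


Method: no special technique — the slope is a pure function of c; integrate both sides and be done.
- separation of variables — any separation here is vacuous (nothing depends on the unknown); direct integration is the honest label.
- the exact-equation method — the unknown never enters the equation — exactness holds emptily, with nothing for the method to add.


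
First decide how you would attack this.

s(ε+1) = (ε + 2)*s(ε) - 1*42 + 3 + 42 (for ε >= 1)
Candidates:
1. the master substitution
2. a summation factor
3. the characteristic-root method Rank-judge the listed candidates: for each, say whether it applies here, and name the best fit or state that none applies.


Technique: a summation factor — an index-dependent multiplier ε + 2 rules out characteristic roots; a summation factor converts it to a pure difference.
- the master substitution: there is no divide-the-index recursive argument.
- a summation factor — applicable, and directly so.
- the characteristic-root method — the coefficients vary with the index, breaking the constant-coefficient structure the method needs.


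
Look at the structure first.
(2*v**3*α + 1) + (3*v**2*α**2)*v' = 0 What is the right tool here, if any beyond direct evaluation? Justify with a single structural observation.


Verdict: the exact-equation method — equality of cross partials is the green light — assemble the potential function term by term.


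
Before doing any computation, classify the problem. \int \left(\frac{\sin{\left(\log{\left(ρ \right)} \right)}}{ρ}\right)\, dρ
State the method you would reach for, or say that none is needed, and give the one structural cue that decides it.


Verdict: u-substitution — structure check: outer function, inner expression \log{\left(ρ \right)}, inner derivative as a factor — the classic u = \log{\left(ρ \right)} pattern.


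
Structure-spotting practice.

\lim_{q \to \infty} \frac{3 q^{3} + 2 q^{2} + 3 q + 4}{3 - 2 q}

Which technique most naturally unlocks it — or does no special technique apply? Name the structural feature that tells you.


Verdict: dominant-term comparison — divide by the highest power of q present: lower-order terms vanish and the dominant ratio remains. Viewed as a single quotient this is an ∞/∞ form — an at-infinity application of l'Hôpital's rule would also resolve it; comparing leading growth reads the answer without differentiating.


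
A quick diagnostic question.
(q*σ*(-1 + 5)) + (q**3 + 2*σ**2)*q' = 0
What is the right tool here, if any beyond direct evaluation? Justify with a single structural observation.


Verdict: the exact-equation method — equality of cross partials is the green light — assemble the potential function term by term.


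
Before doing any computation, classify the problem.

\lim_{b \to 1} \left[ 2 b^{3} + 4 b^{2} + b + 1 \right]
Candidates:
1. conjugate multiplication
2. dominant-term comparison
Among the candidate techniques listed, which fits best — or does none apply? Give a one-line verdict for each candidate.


Technique: no special technique — nothing blocks direct substitution at 1: plug in and finish.
- conjugate multiplication — multiplying by a conjugate would not remove any indeterminacy here.
- dominant-term comparison — no dominant-degree comparison decides it.


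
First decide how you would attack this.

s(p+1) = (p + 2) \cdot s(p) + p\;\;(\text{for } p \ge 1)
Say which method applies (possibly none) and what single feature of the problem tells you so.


Diagnosis: a summation factor — normalize by the running product of p + 2: the left side becomes a difference, and differences sum.


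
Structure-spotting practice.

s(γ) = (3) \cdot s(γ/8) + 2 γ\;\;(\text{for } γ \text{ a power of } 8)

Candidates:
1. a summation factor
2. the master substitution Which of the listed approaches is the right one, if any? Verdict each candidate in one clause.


Technique: the master substitution — the argument shrinks by the factor 8, so measure the index on a logarithmic scale and the recursion becomes a shift.
- a summation factor: the recursion divides its index rather than shifting it — there is no previous-term chain for a summation factor to telescope.
- the master substitution — applicable, and directly so.


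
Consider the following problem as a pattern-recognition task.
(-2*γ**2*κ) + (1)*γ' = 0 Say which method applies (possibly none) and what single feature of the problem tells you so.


Verdict: separation of variables — one side of the product carries the independent variable, the other the unknown — the textbook separation shape.


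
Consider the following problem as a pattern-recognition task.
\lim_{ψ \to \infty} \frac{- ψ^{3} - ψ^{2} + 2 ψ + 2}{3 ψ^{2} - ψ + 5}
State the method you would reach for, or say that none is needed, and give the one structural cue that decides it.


Best approach: dominant-term comparison — growth-rate triage: the leading powers of ψ decide the limit, everything else is noise. As a single quotient, the ∞/∞ shape would yield to repeated differentiation as well — the growth comparison gets there in one look.


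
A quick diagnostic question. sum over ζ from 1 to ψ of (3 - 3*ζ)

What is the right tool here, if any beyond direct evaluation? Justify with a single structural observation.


Method: no special technique — the sum is polynomial through and through; closed forms for each power of ζ finish it directly.


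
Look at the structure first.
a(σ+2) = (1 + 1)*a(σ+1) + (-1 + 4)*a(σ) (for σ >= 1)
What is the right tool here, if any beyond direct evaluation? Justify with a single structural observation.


Technique: the characteristic-root method — the recurrence is linear and homogeneous with constant coefficients, so the ansatz r^σ turns it into a polynomial equation for r.


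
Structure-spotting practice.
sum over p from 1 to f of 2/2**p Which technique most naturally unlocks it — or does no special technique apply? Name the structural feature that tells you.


Verdict: the geometric series formula — consecutive terms stand in a fixed index-free ratio — the geometric sum formula closes it.


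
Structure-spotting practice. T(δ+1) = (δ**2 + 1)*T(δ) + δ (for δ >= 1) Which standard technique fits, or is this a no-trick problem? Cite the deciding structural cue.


Method: a summation factor — it is first-order linear but the coefficient δ**2 + 1 depends on the index, so multiply through by a summation factor to telescope it.


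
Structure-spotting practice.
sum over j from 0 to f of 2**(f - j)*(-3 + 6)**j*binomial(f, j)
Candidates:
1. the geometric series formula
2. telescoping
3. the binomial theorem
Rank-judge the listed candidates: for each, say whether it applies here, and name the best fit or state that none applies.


Best approach: the binomial theorem — binomial coefficients against complementary powers of (-3 + 6) and 2: recognize the binomial expansion and resum.
- the geometric series formula — the term-to-term ratio changes with the index, so the geometric formula cannot close it.
- telescoping — as presented, consecutive terms share no shifted copy to cancel against — no rewrite is on display to change that.
- the binomial theorem — applies; the problem has the shape this method handles.


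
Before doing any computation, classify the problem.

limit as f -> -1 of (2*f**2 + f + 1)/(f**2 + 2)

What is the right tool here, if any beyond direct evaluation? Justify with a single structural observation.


Method: no special technique — the function is continuous at -1; evaluation is itself the limit, no machinery required.


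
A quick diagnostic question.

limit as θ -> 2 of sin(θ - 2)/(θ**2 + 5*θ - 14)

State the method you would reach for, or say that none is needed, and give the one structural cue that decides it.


Diagnosis: l'Hôpital's rule (0/0) — the 0/0 form at 2 is the signature situation for l'Hôpital's rule. Known elementary limits would finish this too — the rule just bypasses the case analysis.


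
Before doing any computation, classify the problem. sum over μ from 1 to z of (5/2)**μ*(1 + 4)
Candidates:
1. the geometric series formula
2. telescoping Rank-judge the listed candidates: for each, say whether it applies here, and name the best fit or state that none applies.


Best approach: the geometric series formula — each term is 5/2 times the previous one, so the geometric-series formula applies directly.
- the geometric series formula — yes — fits the structure here.
- telescoping — the terms as presented offer no neighboring cancellation — a telescoping rewrite may exist, but the displayed structure does not hand one over.


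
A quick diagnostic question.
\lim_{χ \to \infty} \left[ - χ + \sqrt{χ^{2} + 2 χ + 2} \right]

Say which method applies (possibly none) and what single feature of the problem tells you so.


Diagnosis: conjugate multiplication — an infinity-minus-infinity difference with a surviving radical — multiply by the conjugate to cancel the divergence.


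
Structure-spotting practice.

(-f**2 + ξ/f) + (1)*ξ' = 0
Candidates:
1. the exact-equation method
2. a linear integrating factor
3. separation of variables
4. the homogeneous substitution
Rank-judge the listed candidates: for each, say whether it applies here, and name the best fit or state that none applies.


Method: a linear integrating factor — the unknown enters only to the first power against a nonzero forcing term — the integrating-factor template applies directly.
- the exact-equation method: the mixed-partials test fails on this split — it is not an exact differential as presented.
- a linear integrating factor: yes — fits the structure here.
- separation of variables — the two dependences are entangled, not a clean product of one-variable pieces.
- the homogeneous substitution — the ratio substitution does not collapse this equation.


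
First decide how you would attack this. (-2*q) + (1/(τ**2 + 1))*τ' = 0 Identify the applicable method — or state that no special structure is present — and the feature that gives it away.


Technique: separation of variables — all dependence on the two variables factors apart, the defining separable shape. The cross-partial test also passes here (vacuously, each side single-variable); the potential-function route would work, separation is simply more immediate.


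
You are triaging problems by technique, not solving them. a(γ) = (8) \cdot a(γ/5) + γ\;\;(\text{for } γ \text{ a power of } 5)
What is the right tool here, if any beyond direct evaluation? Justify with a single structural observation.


Best approach: the master substitution — treat m = log base 5 of γ as the new clock: one recursion step advances m by one while γ scales by 5.


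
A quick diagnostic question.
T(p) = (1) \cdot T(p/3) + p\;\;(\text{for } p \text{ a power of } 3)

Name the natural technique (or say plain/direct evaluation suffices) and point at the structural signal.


Diagnosis: the master substitution — the argument contracts 3-fold per step: reindex p exponentially and solve the linear recurrence in the new index.


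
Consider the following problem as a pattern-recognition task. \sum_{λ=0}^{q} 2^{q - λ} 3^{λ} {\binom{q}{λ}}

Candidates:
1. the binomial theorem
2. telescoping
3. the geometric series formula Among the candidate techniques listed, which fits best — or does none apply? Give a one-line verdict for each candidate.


Diagnosis: the binomial theorem — the binomial coefficients weight matched powers of 3 and 2, which is exactly the expansion of a binomial power.
- the binomial theorem: applicable, and directly so.
- telescoping — the summand is not presented as a shifted difference — a telescoping rewrite may exist, but the displayed structure does not offer one.
- the geometric series formula: dividing successive terms gives an index-dependent quantity, not a constant.


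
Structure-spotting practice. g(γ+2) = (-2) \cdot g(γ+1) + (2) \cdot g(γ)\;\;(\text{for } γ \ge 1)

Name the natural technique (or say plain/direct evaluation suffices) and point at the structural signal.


Verdict: the characteristic-root method — the recurrence treats every index alike (constant coefficients, no forcing) — precisely the regime where r^γ trials close it.


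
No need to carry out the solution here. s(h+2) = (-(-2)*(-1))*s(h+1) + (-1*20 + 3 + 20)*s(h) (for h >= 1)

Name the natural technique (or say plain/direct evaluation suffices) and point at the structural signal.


Diagnosis: the characteristic-root method — because shifting h leaves the equation's coefficients unchanged, exponential trials reduce it to algebra.


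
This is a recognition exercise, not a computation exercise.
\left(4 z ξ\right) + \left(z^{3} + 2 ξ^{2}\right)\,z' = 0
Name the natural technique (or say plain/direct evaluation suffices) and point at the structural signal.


Verdict: the exact-equation method — take the mixed partials of 4 z ξ and z^{3} + 2 ξ^{2}: they are equal, which certifies an exact differential.


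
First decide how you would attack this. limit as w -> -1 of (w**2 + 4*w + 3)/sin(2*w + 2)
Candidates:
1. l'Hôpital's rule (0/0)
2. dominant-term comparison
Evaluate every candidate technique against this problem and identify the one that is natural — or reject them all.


Technique: l'Hôpital's rule (0/0) — substituting -1 gives 0 over 0; differentiate top and bottom once and re-evaluate. The standard small-argument limits would also carry it; the rule is the systematic route.
- l'Hôpital's rule (0/0): a fit — the right tool for this form.
- dominant-term comparison: this limit is not decided by comparing polynomial growth at infinity.


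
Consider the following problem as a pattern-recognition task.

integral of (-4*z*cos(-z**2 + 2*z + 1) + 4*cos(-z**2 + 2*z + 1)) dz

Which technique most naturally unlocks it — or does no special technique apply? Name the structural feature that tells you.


Verdict: u-substitution — everything non-trivial happens through the inner expression -z**2 + 2*z + 1, and its derivative accounts for the remaining factor up to a constant, so set u = -z**2 + 2*z + 1.


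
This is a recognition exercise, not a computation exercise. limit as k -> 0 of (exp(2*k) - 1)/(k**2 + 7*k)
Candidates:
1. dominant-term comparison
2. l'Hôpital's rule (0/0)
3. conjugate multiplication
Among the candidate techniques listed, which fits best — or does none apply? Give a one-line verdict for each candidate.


Best approach: l'Hôpital's rule (0/0) — numerator and denominator both vanish at 0 — a genuine 0/0 form, which is exactly when l'Hôpital applies. A local series expansion at the point resolves it as well; the rule is the packaged version of that step.
- dominant-term comparison: leading-power comparison does not apply to this form.
- l'Hôpital's rule (0/0) — applicable, and directly so.
- conjugate multiplication: there is no infinity-minus-infinity radical difference to rationalize.


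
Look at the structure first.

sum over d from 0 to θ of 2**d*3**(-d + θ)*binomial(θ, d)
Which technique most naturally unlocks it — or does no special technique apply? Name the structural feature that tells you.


Best approach: the binomial theorem — binomial coefficients against complementary powers of 2 and 3: recognize the binomial expansion and resum.


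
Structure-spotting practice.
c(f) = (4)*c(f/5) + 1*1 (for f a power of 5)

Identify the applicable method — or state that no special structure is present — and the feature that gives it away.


Diagnosis: the master substitution — treat m = log base 5 of f as the new clock: one recursion step advances m by one while f scales by 5.


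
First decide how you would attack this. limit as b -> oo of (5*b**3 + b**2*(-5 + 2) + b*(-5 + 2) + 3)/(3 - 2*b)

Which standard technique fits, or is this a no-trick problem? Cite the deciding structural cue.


Method: dominant-term comparison — at large b only the top-degree terms survive; compare the leading terms and the limit falls out. l'Hôpital's at-infinity variant applies to the expression viewed as a single quotient; the leading-term comparison is the direct route.


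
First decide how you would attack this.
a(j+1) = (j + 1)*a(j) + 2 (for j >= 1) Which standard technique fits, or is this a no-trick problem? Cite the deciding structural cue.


Verdict: a summation factor — it is first-order linear but the coefficient j + 1 depends on the index, so multiply through by a summation factor to telescope it.


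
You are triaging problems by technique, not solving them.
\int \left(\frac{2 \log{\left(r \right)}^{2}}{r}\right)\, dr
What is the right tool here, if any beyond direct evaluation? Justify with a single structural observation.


Technique: u-substitution — collected, the integrand has one factor that is, up to a constant, the derivative of an inner expression the rest depends on — substitute for that inner expression.


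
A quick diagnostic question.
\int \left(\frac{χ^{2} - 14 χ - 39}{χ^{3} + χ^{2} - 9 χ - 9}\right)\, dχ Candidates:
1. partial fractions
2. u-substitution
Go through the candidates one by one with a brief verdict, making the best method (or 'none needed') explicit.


Best approach: partial fractions — break χ^{3} + χ^{2} - 9 χ - 9 into its roots and the integral splits into logarithm-sized bites.
- partial fractions — applies; the problem has the shape this method handles.
- u-substitution — no subexpression of the integrand pairs with its own derivative as a factor — individual terms may offer their own substitutions, but any change of variable covering the whole integral would have to be constructed from outside the expression.


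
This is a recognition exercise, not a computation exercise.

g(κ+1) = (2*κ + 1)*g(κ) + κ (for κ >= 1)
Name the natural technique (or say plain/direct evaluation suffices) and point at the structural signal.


Technique: a summation factor — rescale the sequence by the product of the weights 2*κ + 1 so far — the recurrence collapses to a plain running sum.


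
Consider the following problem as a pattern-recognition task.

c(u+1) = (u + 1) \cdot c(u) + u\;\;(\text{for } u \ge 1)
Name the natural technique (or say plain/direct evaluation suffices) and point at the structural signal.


Technique: a summation factor — one-term recursion with variable weight u + 1 is solved by product normalization, not by root-finding.


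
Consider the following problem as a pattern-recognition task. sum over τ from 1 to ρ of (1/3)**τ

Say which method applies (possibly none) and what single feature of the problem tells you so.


Best approach: the geometric series formula — each term is 1/3 times the previous one, so the geometric-series formula applies directly.


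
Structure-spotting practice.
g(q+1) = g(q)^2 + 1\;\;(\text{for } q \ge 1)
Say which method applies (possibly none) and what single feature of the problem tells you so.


Verdict: no special technique — the update rule curves (it is not linear in the unknown sequence), so no superposition-based closed form attaches — iterate or study it directly.


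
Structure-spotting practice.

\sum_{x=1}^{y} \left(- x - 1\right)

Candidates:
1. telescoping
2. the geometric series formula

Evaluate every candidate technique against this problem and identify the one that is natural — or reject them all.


Best approach: no special technique — the summand is a plain polynomial in x (expanding first if it arrives factored); standard power-sum formulas evaluate it term by term.
- telescoping — neither a shifted-difference shape nor integer-spaced poles are present.
- the geometric series formula — the term-to-term ratio changes with the index, so the geometric formula cannot close it.


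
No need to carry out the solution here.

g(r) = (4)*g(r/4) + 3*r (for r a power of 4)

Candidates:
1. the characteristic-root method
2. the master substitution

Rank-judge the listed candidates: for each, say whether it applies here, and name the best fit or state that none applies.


Verdict: the master substitution — recursion at r/4 is multiplicative in the index; logarithmic reindexing via r = 4^m linearizes it.
- the characteristic-root method — the recursion divides its index rather than shifting it — outside the constant-shift family the root method covers.
- the master substitution: yes — fits the structure here.


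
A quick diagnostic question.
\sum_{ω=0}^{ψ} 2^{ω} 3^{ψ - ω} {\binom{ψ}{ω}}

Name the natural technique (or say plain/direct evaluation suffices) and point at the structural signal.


Technique: the binomial theorem — binomial coefficients against complementary powers of 2 and 3: recognize the binomial expansion and resum.


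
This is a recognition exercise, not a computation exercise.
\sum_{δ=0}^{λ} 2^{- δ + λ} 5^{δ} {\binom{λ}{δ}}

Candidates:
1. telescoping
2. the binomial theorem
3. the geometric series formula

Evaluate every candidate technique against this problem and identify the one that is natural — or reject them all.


Technique: the binomial theorem — terms weighting {\binom{λ}{δ}} against matched powers of 5 and 2 reassemble into (5 + 2)^λ by the binomial theorem.
- telescoping — neither a shifted-difference shape nor integer-spaced poles are present.
- the binomial theorem: applicable, and directly so.
- the geometric series formula: no single multiplier carries one term to the next throughout the sum.


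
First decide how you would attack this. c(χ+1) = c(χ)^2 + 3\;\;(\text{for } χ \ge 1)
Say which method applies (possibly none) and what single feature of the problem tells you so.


Diagnosis: no special technique — the recurrence is nonlinear in the sequence values; study it directly, no linear machinery applies.


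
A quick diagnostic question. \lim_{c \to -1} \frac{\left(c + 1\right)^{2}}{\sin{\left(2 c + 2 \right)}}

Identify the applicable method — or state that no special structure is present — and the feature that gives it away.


Technique: l'Hôpital's rule (0/0) — plug in -1: top and bottom both hit zero, so differentiate each and retry. The standard small-argument limits would also carry it; the rule is the systematic route.


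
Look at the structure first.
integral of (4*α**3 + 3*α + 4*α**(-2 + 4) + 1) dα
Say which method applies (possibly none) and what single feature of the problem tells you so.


Diagnosis: no special technique — every term is a constant multiple of a power of α; term-wise power-rule integration needs no preliminary transformation.


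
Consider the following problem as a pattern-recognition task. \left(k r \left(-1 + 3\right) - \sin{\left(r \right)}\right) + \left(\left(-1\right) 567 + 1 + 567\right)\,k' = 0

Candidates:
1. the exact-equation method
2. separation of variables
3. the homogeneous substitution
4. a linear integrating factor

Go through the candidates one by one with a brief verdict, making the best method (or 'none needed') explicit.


Method: a linear integrating factor — linear in the unknown with genuine forcing: multiply through by the exponential of the integrated coefficient and the left side closes into one derivative.
- the exact-equation method: exactness fails on the nose — the mixed partials do not match.
- separation of variables — the two dependences are entangled, not a clean product of one-variable pieces.
- the homogeneous substitution: the slope is not a function of the ratio of the variables alone.
- a linear integrating factor: applicable, and directly so.


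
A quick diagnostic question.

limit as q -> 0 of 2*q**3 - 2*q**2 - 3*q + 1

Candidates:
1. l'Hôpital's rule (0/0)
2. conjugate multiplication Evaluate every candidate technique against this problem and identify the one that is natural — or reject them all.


Diagnosis: no special technique — the function is continuous at 0; evaluation is itself the limit, no machinery required.
- l'Hôpital's rule (0/0): substituting the point gives a finite value outright — there is no indeterminate clash to repair.
- conjugate multiplication — there are no radicals in tension whose conjugate would simplify matters.


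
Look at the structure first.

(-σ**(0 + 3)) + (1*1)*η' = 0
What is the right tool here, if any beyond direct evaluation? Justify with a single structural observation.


Verdict: no special technique — with η absent the equation is not coupled at all: direct integration in σ.


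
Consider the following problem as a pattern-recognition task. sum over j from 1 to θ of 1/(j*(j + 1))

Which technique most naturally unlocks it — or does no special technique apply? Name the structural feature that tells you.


Best approach: telescoping — the summand 1/(j*(j + 1)) decomposes into fractions whose poles differ by an integer shift — the series collapses.


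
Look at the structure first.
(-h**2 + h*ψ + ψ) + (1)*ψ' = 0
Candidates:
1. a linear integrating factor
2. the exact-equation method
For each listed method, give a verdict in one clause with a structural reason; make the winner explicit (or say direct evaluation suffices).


Verdict: a linear integrating factor — the unknown enters only to the first power against a nonzero forcing term — the integrating-factor template applies directly.
- a linear integrating factor: yes, a natural case for it.
- the exact-equation method: the mixed partial derivatives differ, so the left side is not a total differential.


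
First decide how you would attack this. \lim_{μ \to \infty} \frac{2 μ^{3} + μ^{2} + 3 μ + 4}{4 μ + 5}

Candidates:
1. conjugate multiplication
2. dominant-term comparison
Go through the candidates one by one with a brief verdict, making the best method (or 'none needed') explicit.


Diagnosis: dominant-term comparison — as μ grows, only the highest-degree terms matter — compare leading terms and read the limit off.
- conjugate multiplication — there are no radicals in tension whose conjugate would simplify matters.
- dominant-term comparison — applies; the problem has the shape this method handles.


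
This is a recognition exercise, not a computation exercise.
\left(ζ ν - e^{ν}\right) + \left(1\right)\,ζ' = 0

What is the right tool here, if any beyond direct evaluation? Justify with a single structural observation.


Best approach: a linear integrating factor — the unknown enters only to the first power against a nonzero forcing term — the integrating-factor template applies directly.


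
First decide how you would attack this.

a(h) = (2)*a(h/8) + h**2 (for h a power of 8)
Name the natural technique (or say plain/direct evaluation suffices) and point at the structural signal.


Method: the master substitution — the argument h/8 divides the index by 8; the standard h = 8^m substitution converts it to a constant-shift recurrence.


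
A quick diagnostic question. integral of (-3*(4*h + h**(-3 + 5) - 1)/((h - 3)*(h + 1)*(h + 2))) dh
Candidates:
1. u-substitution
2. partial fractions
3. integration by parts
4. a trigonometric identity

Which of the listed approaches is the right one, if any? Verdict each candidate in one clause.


Best approach: partial fractions — a proper rational integrand whose denominator splits into simpler factors — decompose into partial fractions first.
- u-substitution — no subexpression of the integrand pairs with its own derivative as a factor — individual terms may offer their own substitutions, but any change of variable covering the whole integral would have to be constructed from outside the expression.
- partial fractions — applies; the problem has the shape this method handles.
- integration by parts: no split into a nonconstant polynomial times one of the standard kernels — exp, sine, or cosine of a linear argument, or a logarithm — applies here.
- a trigonometric identity — no sine or cosine appears, so there is nothing for a trigonometric identity to act on.


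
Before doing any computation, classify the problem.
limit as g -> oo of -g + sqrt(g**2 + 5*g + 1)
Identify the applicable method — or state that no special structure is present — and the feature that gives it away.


Diagnosis: conjugate multiplication — divergence minus divergence hides a finite answer — expose it by pairing sqrt(g**2 + 5*g + 1) - g with its conjugate.


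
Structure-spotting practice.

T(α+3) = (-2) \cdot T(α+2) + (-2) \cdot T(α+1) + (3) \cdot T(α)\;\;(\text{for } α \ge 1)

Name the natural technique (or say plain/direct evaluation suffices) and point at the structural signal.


Method: the characteristic-root method — because shifting α leaves the equation's coefficients unchanged, exponential trials reduce it to algebra.


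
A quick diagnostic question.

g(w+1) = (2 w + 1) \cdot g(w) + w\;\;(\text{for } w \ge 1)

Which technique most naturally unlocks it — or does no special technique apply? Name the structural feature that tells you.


Technique: a summation factor — one step of memory with a weight 2 w + 1 that changes as the index grows — the summation-factor construction is built for this.


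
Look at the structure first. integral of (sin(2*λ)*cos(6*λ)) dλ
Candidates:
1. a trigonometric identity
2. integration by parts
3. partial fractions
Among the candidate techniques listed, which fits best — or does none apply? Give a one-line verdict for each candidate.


Method: a trigonometric identity — two different frequencies multiply in sin(2*λ)*cos(6*λ); the product-to-sum formula separates them.
- a trigonometric identity: applicable, and directly so.
- integration by parts: not the fit here: there is no polynomial factor to ladder down — parts can still close the trigonometric product by recursion, though the identity rewrite is the direct route.
- partial fractions — the expression is not a ratio of polynomials that decomposes further.


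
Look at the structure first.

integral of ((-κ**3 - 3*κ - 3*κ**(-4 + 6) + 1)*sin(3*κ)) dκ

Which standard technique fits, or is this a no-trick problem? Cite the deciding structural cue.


Best approach: integration by parts — a polynomial (-κ**3 - 3*κ - 3*κ**(-4 + 6) + 1) against the kernel sin(3*κ) is the signature bounded-ladder case for integration by parts.


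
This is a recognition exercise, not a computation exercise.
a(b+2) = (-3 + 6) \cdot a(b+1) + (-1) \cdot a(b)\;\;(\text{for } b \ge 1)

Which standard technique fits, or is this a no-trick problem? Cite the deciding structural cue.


Method: the characteristic-root method — because shifting b leaves the equation's coefficients unchanged, exponential trials reduce it to algebra.
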